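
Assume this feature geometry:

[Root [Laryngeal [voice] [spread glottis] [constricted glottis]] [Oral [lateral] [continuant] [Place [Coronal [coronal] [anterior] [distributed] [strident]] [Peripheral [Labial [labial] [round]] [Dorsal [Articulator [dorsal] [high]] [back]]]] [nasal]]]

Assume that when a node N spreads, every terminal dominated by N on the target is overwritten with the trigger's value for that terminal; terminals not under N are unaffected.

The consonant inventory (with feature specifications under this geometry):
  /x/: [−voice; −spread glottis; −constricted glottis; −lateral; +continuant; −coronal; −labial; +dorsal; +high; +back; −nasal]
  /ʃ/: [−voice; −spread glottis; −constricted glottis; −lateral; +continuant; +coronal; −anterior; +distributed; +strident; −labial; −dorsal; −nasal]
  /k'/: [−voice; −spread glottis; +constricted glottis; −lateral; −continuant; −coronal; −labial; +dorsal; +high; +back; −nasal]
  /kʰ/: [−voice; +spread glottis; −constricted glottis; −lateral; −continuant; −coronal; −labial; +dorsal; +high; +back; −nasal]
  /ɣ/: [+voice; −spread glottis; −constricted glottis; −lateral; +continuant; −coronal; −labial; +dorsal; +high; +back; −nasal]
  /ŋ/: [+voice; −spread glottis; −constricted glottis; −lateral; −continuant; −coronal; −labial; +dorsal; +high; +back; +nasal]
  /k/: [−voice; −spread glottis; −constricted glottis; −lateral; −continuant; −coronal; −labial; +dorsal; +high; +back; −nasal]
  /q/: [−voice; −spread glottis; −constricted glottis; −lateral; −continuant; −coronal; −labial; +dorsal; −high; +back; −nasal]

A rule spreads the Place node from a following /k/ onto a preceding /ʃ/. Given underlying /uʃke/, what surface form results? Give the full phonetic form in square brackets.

[uxke]

Place immediately or transitively dominates [coronal], [anterior], [distributed], [strident], [labial], [round], [dorsal], [high], [back].
After delinking /ʃ/'s Place and linking /k/'s, the affected terminals become [−coronal], [−labial], [+dorsal], [+high], [+back]; [voice], [spread glottis], [constricted glottis], … (outside Place) are retained from /ʃ/.
This feature bundle is that of [x], so /uʃke/ surfaces as [uxke].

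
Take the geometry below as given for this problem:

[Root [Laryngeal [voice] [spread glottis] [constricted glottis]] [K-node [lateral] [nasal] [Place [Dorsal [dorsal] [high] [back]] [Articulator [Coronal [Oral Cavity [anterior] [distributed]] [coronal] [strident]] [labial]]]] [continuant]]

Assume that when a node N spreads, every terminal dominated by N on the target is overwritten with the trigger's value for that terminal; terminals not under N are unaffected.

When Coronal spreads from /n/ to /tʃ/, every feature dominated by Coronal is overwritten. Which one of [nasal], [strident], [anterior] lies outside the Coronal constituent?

[nasal]

The terminals dominated by Coronal are [anterior], [distributed], [coronal], [strident].
[strident], [anterior] all lie under Coronal, so they are overwritten when Coronal spreads.
[nasal] is not within the Coronal subtree (it hangs from K-node), so /tʃ/'s [nasal] value survives.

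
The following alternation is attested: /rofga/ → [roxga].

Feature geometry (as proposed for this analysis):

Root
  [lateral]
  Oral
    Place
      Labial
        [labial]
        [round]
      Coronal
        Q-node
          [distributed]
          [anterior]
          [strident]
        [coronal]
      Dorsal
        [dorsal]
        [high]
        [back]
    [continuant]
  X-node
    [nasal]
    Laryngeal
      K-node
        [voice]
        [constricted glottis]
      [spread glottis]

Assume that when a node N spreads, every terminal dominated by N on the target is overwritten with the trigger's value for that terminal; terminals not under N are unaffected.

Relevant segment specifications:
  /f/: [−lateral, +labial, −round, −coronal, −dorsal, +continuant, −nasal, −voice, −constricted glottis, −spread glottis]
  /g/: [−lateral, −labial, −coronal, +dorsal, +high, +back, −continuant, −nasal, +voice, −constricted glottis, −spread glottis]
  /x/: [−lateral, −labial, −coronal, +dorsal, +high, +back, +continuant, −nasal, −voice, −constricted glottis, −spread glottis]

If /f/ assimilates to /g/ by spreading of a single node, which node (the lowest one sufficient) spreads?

Place

Comparing /f/ with its surface form [x], the features that change are [labial], [round], [dorsal], [high], [back].
Tracing each changed feature up the tree, the paths first meet at Place; any lower node misses at least one of them.
Spreading Place from /g/ overwrites each of those terminals with /g/'s values, yielding exactly [x].
Had Oral or a higher node spread, [continuant] would have taken /g/'s value; it stays as in /f/, confirming the spreading constituent is exactly Place.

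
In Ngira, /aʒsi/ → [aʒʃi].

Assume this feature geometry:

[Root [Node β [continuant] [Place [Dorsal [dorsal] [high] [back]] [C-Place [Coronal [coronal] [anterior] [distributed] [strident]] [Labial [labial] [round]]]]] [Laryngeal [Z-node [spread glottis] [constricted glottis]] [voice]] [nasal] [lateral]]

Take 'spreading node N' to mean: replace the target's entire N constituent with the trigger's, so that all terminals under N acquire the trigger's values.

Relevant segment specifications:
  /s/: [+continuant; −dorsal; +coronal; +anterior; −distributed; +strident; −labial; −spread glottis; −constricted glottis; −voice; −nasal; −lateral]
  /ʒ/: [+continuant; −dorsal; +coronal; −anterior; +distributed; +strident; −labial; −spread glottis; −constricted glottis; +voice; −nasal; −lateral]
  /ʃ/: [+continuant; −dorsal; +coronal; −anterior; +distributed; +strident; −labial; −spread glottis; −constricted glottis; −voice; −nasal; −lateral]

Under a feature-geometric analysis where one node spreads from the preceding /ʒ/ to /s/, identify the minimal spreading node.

Feature comparison: [anterior], [distributed] differ between /s/ and [ʃ]; the remaining terminals match.
The smallest constituent containing every changed terminal is Coronal — each of its daughters lacks at least one of the affected features.
Spreading Coronal from /ʒ/ overwrites each of those terminals with /ʒ/'s values, yielding exactly [ʃ].
[voice], a feature on which the two segments disagree outside Coronal, is unchanged — nothing dominating it spread, and Coronal is the minimal sufficient constituent.

Coronal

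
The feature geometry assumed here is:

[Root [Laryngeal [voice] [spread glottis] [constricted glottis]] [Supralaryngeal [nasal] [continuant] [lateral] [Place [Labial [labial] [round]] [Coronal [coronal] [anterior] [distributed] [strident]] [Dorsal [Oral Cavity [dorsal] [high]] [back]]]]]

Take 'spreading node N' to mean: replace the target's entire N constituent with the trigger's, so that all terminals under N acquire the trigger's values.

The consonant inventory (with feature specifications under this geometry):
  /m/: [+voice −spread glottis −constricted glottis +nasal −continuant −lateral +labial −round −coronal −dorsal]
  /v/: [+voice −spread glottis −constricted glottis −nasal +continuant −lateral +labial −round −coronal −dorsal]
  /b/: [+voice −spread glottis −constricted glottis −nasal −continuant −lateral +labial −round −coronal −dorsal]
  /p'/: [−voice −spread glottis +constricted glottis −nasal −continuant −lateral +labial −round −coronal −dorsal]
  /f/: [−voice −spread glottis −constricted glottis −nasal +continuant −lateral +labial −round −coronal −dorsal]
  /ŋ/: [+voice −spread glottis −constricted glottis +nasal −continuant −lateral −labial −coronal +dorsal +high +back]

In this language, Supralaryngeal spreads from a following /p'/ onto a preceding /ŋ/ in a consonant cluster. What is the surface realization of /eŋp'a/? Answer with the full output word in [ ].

The Supralaryngeal node dominates the terminals [nasal], [continuant], [lateral], [labial], [round], [coronal], [anterior], [distributed], [strident], [dorsal], [high], [back].
Spreading Supralaryngeal from /p'/ onto /ŋ/ replaces those values with /p'/'s: [−nasal], [−continuant], [−lateral], [+labial], [−round], [−coronal], [−dorsal]. Features outside Supralaryngeal ([voice], [spread glottis], [constricted glottis]) stay as in /ŋ/.
The resulting bundle matches /b/ in the inventory; substituting it for /ŋ/ gives [ebp'a].

[ebp'a]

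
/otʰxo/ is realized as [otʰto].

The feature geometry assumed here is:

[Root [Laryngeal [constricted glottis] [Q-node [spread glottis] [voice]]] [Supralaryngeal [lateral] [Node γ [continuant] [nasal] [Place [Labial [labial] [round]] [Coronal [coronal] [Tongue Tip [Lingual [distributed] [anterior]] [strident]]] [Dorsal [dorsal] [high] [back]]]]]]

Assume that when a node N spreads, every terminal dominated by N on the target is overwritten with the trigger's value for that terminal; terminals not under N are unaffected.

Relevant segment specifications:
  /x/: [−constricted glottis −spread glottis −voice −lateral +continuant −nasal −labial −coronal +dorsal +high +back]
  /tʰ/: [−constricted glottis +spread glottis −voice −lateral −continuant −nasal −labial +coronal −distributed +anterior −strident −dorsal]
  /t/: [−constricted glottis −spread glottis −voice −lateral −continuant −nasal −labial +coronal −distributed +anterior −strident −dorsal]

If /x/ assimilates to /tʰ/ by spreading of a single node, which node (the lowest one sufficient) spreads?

Node γ

Feature comparison: [continuant], [coronal], [anterior], [distributed], [strident], [dorsal], [high], [back] differ between /x/ and [t]; the remaining terminals match.
The smallest constituent containing every changed terminal is Node γ — each of its daughters lacks at least one of the affected features.
Spreading Node γ from /tʰ/ overwrites each of those terminals with /tʰ/'s values, yielding exactly [t].
[spread glottis] stays as in /x/ although /tʰ/ differs there, so no node dominating it spread; among the remaining candidates Node γ is the lowest that derives the output.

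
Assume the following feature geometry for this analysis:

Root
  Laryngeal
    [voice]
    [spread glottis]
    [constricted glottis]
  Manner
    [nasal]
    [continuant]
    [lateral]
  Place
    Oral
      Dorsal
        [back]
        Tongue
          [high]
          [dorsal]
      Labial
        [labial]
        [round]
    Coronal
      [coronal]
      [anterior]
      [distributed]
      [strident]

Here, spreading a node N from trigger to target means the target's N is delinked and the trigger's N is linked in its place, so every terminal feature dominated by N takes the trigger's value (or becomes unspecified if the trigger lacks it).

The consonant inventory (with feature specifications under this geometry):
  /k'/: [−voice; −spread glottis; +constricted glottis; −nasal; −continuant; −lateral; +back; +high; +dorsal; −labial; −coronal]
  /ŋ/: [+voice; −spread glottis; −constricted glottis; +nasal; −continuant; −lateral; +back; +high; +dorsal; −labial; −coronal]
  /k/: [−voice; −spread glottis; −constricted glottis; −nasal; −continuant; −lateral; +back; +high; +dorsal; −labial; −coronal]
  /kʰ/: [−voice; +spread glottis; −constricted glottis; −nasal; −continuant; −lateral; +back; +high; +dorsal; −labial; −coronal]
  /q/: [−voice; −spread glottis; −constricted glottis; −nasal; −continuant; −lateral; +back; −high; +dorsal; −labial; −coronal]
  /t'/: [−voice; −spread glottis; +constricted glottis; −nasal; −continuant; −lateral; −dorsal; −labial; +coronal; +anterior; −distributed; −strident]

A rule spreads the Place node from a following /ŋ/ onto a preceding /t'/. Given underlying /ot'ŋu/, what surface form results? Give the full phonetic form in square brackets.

Place immediately or transitively dominates [back], [high], [dorsal], [labial], [round], [coronal], [anterior], [distributed], [strident].
Spreading Place from /ŋ/ onto /t'/ replaces those values with /ŋ/'s: [+back], [+high], [+dorsal], [−labial], [−coronal]. Features outside Place ([voice], [spread glottis], [constricted glottis], …) stay as in /t'/.
This feature bundle is that of [k'], so /ot'ŋu/ surfaces as [ok'ŋu].

[ok'ŋu]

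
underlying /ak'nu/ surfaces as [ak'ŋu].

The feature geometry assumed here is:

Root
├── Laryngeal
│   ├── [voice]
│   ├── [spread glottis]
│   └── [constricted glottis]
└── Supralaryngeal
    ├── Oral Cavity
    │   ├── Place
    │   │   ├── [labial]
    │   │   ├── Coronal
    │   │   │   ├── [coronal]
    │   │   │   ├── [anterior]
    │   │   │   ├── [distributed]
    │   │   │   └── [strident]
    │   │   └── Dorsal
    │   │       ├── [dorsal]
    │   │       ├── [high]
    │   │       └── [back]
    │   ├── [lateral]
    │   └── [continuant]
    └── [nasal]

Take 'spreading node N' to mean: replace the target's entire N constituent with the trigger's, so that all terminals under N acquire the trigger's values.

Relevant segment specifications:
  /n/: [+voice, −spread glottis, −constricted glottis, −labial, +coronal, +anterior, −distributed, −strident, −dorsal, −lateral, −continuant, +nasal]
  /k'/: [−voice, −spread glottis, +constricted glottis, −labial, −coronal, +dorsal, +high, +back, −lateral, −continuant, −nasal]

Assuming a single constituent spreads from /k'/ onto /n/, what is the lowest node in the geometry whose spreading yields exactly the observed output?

The alternation /n/ → [ŋ] changes [coronal], [anterior], [distributed], [strident], [dorsal], [high], [back] and nothing else.
These terminals are all dominated by Place, and no proper subconstituent of Place covers them all; Place is their lowest common ancestor.
Spreading Place from /k'/ overwrites each of those terminals with /k'/'s values, yielding exactly [ŋ].
Features on which the two segments disagree outside Place, such as [nasal], [voice], are unchanged — nothing dominating them spread, and Place is the minimal sufficient constituent.

Place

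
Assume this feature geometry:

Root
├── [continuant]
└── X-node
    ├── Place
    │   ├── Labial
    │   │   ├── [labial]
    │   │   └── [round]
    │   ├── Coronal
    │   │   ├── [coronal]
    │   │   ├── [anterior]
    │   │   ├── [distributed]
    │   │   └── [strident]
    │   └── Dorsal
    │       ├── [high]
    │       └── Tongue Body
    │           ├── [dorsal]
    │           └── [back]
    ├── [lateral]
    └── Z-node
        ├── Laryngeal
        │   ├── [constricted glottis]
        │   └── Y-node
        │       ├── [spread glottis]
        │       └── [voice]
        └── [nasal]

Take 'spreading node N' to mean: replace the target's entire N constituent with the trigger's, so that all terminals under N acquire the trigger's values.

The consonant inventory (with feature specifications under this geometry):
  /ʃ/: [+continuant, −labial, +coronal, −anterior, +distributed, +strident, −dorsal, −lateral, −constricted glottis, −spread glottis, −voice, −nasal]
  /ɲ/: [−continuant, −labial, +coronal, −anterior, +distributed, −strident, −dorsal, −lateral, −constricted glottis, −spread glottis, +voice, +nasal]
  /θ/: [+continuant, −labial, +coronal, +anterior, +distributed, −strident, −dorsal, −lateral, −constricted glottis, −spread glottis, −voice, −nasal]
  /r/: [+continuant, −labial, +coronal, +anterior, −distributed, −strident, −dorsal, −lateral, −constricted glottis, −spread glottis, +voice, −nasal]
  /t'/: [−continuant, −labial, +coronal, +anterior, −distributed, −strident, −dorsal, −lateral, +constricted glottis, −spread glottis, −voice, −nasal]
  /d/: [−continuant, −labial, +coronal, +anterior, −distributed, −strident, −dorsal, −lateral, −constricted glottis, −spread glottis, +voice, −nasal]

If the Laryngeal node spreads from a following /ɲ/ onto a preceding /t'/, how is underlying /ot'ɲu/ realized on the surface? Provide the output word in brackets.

[odɲu]

Laryngeal immediately or transitively dominates [constricted glottis], [spread glottis], [voice].
Spreading Laryngeal from /ɲ/ onto /t'/ replaces those values with /ɲ/'s: [−constricted glottis], [−spread glottis], [+voice]. Features outside Laryngeal ([continuant], [labial], [coronal], …) stay as in /t'/.
This feature bundle is that of [d], so /ot'ɲu/ surfaces as [odɲu].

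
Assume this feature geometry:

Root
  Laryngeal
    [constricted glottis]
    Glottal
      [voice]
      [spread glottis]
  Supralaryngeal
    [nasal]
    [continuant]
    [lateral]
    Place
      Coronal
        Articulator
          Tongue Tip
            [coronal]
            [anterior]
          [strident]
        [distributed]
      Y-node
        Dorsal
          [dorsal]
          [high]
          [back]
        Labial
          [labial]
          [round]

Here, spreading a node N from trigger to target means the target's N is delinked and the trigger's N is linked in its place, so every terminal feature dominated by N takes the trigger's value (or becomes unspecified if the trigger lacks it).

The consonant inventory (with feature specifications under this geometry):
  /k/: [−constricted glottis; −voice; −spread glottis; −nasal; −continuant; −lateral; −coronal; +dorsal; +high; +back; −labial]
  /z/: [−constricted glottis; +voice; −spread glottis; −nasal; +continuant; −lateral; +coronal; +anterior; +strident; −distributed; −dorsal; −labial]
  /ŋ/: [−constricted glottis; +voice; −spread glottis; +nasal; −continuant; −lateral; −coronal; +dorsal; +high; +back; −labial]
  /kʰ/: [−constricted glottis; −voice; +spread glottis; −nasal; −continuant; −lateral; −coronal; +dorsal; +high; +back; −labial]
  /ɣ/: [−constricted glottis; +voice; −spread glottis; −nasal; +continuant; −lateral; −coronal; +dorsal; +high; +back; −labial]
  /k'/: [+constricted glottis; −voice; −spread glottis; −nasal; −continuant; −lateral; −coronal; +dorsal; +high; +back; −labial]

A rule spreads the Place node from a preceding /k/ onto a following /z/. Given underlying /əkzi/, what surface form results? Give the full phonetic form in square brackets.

[əkɣi]

The Place node dominates the terminals [coronal], [anterior], [strident], [distributed], [dorsal], [high], [back], [labial], [round].
After delinking /z/'s Place and linking /k/'s, the affected terminals become [−coronal], [+dorsal], [+high], [+back], [−labial]; [constricted glottis], [voice], [spread glottis], … (outside Place) are retained from /z/.
Among the inventory, only /ɣ/ has exactly this specification, giving the surface form [əkɣi].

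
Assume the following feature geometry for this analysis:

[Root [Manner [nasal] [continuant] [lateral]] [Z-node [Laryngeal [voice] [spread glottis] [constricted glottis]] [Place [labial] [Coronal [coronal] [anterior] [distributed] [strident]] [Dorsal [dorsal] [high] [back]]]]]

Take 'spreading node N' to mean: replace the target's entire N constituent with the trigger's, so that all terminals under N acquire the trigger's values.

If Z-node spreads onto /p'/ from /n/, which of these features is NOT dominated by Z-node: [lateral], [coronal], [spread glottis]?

The terminals dominated by Z-node are [voice], [spread glottis], [constricted glottis], [labial], [coronal], [anterior], [distributed], [strident], [dorsal], [high], [back].
Spreading Z-node replaces [spread glottis], [coronal] with the trigger's values, since each sits inside the Z-node constituent.
[lateral] attaches under Manner, not under Z-node, so /p'/ retains its own value for [lateral].

[lateral]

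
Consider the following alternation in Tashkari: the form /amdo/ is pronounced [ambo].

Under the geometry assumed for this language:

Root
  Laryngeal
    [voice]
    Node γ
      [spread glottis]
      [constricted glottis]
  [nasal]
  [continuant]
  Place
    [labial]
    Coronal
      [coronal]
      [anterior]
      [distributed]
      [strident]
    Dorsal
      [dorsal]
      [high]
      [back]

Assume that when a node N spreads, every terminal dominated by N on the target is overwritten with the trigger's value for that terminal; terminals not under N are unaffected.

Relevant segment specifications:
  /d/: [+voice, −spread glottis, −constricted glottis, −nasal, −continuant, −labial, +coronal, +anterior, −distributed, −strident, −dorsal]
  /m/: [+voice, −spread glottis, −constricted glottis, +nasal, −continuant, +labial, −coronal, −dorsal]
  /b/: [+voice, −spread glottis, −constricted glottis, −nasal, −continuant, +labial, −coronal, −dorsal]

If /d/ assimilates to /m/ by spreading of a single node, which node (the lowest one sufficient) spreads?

The alternation /d/ → [b] changes [labial], [coronal], [anterior], [distributed], [strident] and nothing else.
Tracing each changed feature up the tree, the paths first meet at Place; any lower node misses at least one of them.
If Place spreads, every terminal under it takes /m/'s value, producing [b] as observed.
Had Root spread, [nasal] would have taken /m/'s value; it stays as in /d/, confirming the spreading constituent is exactly Place.

Place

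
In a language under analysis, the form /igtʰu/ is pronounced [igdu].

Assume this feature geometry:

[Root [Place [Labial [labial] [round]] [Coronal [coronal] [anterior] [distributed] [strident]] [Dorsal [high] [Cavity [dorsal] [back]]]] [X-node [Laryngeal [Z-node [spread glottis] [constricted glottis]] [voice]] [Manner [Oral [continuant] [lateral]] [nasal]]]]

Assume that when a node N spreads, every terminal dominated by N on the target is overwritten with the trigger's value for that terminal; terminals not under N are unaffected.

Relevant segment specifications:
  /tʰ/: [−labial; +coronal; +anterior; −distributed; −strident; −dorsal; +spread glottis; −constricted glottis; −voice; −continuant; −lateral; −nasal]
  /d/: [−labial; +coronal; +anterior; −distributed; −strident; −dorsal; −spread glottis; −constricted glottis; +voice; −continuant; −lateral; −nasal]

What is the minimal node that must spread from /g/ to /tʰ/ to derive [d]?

Laryngeal

Feature comparison: [voice], [spread glottis] differ between /tʰ/ and [d]; the remaining terminals match.
These terminals are all dominated by Laryngeal, and no proper subconstituent of Laryngeal covers them all; Laryngeal is their lowest common ancestor.
If Laryngeal spreads, every terminal under it takes /g/'s value, producing [d] as observed.
[dorsal], [coronal] stay as in /tʰ/ although /g/ differs there, so no node dominating them spread; among the remaining candidates Laryngeal is the lowest that derives the output.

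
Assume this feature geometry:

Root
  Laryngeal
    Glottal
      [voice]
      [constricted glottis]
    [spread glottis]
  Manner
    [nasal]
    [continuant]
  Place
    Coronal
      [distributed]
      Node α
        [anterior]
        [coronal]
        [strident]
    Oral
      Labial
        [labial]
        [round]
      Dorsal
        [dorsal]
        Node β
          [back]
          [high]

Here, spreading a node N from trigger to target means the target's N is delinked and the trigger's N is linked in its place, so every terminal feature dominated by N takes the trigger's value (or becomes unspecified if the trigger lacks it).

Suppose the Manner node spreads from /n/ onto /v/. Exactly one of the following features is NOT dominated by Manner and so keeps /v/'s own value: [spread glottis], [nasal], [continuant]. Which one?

Under this geometry, Manner contains [nasal], [continuant].
Of the listed options, [continuant], [nasal] are among these and would be overwritten by spreading Manner.
[spread glottis] is not within the Manner subtree (it hangs from Laryngeal), so /v/'s [spread glottis] value survives.

[spread glottis]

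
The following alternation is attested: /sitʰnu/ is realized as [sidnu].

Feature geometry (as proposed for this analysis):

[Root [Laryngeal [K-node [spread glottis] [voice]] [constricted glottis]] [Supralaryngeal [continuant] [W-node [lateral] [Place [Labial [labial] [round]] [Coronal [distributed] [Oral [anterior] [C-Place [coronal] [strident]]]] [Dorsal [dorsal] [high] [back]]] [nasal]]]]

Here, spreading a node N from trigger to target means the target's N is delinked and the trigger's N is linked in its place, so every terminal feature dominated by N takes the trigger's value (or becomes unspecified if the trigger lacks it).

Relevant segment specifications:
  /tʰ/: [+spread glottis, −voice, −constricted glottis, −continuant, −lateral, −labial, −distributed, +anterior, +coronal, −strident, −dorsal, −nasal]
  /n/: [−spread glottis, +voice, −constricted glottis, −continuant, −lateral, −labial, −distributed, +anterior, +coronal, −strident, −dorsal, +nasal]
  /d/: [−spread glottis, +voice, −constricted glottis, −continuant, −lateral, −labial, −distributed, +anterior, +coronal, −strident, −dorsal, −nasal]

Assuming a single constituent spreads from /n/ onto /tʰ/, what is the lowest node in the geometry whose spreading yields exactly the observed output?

K-node

Comparing /tʰ/ with its surface form [d], the features that change are [voice], [spread glottis].
In this geometry the lowest node dominating all of them is K-node: every daughter of K-node dominates only a proper subset, so no lower node suffices.
Spreading K-node from /n/ overwrites each of those terminals with /n/'s values, yielding exactly [d].
[nasal] stays as in /tʰ/ although /n/ differs there, so no node dominating it spread; among the remaining candidates K-node is the lowest that derives the output.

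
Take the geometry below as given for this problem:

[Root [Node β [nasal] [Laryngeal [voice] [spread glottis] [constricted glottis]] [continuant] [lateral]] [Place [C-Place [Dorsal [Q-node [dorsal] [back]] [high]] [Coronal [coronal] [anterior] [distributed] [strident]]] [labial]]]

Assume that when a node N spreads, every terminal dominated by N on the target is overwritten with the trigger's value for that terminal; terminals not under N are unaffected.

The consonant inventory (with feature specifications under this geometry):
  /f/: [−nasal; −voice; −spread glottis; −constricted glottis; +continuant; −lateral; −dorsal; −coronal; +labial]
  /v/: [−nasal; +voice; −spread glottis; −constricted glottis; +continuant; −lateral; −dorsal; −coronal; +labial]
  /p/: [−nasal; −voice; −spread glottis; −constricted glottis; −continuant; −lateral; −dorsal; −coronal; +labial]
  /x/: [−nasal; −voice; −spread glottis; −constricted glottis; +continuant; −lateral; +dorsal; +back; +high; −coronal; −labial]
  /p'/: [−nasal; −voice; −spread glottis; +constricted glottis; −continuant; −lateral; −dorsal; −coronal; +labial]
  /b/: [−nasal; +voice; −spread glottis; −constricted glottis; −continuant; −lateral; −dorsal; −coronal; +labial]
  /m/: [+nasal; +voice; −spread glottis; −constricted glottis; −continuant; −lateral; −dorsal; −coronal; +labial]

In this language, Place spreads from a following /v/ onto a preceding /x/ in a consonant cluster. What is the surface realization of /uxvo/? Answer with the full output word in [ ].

[ufvo]

Place immediately or transitively dominates [dorsal], [back], [high], [coronal], [anterior], [distributed], [strident], [labial].
The target acquires /v/'s values for everything under Place — [−dorsal], [−coronal], [+labial] — while keeping its own [nasal], [voice], [spread glottis], ….
This feature bundle is that of [f], so /uxvo/ surfaces as [ufvo].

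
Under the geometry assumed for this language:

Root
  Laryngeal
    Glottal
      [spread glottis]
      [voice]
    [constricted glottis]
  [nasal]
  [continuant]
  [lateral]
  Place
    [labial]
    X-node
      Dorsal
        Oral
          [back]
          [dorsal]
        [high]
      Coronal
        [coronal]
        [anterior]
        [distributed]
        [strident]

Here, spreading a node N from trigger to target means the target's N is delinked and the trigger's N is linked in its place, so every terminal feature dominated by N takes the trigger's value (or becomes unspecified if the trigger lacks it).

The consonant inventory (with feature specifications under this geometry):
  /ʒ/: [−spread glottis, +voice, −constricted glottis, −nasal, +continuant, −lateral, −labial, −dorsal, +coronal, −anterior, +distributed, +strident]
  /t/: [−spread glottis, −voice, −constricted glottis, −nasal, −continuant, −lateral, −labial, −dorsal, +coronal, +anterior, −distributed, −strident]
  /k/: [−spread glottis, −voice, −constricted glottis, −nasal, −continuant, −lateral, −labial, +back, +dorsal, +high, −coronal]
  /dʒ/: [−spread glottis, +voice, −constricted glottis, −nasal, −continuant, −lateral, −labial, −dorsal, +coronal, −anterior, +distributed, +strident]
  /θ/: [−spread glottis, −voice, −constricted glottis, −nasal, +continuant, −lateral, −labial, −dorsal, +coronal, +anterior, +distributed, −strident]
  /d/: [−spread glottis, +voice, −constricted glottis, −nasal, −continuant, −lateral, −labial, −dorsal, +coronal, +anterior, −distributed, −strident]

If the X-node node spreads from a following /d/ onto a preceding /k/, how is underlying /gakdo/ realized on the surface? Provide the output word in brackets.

The X-node node dominates the terminals [back], [dorsal], [high], [coronal], [anterior], [distributed], [strident].
Spreading X-node from /d/ onto /k/ replaces those values with /d/'s: [−dorsal], [+coronal], [+anterior], [−distributed], [−strident]. Features outside X-node ([spread glottis], [voice], [constricted glottis], …) stay as in /k/.
This feature bundle is that of [t], so /gakdo/ surfaces as [gatdo].

[gatdo]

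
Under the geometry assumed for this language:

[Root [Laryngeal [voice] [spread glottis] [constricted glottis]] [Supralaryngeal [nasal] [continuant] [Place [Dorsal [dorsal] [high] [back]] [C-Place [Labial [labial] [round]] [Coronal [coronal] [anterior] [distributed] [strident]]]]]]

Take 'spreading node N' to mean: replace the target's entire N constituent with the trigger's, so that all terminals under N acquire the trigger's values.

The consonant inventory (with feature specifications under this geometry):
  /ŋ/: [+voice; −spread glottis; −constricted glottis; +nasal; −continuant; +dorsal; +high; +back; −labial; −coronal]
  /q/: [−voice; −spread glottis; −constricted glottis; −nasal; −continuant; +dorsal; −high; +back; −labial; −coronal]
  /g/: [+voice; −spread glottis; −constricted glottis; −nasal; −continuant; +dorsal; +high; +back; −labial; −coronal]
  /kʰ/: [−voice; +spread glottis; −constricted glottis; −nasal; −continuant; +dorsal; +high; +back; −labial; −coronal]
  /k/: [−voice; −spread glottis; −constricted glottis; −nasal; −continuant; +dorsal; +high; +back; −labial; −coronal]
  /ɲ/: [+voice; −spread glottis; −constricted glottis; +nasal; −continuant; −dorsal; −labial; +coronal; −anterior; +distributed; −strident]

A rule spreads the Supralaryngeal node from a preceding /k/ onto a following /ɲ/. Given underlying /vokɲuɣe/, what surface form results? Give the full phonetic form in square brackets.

[vokguɣe]

Terminals under Supralaryngeal in this geometry: [nasal], [continuant], [dorsal], [high], [back], [labial], [round], [coronal], [anterior], [distributed], [strident].
The target acquires /k/'s values for everything under Supralaryngeal — [−nasal], [−continuant], [+dorsal], [+high], [+back], [−labial], [−coronal] — while keeping its own [voice], [spread glottis], [constricted glottis].
This feature bundle is that of [g], so /vokɲuɣe/ surfaces as [vokguɣe].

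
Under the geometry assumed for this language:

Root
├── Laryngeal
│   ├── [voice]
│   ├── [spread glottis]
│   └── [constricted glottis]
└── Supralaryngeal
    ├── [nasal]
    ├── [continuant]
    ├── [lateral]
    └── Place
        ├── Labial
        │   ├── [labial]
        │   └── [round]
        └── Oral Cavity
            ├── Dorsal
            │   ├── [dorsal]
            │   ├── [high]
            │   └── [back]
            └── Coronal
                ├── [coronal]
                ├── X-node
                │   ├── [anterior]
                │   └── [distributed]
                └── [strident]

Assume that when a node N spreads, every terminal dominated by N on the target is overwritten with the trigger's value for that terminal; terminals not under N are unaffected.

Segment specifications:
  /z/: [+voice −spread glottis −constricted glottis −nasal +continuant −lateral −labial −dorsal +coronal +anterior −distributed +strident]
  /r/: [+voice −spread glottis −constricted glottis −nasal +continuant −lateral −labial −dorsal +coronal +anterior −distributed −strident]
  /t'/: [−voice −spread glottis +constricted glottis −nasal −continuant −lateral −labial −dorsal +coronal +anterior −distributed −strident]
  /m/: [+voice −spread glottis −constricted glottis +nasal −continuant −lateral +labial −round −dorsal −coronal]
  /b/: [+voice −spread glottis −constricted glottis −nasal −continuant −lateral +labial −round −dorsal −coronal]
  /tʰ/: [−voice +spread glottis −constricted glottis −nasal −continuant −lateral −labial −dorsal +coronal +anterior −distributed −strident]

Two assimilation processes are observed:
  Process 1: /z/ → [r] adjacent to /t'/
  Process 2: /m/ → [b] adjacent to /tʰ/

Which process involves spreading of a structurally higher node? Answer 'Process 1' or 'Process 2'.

Process 2

In Process 1, [strident] changes, so the minimal spreading node is [strident] at depth 5.
Process 2: the feature that changes is [nasal]; the minimal node is [nasal] (depth 2).
Depth 2 < depth 5; Process 2 involves the structurally higher constituent [nasal].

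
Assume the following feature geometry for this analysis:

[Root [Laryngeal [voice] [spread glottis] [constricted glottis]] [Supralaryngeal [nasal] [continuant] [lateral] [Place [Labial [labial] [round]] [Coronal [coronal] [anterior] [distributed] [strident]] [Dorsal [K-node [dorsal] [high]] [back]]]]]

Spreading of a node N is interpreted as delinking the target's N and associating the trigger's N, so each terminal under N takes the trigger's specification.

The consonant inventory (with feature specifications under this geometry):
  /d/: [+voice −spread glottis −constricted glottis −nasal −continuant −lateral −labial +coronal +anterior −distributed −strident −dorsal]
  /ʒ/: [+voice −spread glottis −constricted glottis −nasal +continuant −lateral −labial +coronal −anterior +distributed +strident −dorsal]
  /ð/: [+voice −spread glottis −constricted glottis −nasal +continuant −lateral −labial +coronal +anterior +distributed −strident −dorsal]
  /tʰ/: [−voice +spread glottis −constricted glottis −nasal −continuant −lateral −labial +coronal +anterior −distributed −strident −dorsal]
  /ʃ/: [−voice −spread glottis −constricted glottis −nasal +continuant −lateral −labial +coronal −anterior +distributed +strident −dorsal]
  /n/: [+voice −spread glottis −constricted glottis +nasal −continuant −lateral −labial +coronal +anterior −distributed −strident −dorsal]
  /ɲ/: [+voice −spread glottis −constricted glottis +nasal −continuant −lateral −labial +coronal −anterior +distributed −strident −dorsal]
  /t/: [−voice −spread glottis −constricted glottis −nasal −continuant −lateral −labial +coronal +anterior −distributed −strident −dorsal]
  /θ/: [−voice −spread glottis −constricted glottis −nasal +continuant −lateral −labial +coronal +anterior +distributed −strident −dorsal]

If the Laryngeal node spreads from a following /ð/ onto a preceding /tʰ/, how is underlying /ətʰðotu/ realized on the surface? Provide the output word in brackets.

Laryngeal immediately or transitively dominates [voice], [spread glottis], [constricted glottis].
The target acquires /ð/'s values for everything under Laryngeal — [+voice], [−spread glottis], [−constricted glottis] — while keeping its own [nasal], [continuant], [lateral], ….
This feature bundle is that of [d], so /ətʰðotu/ surfaces as [ədðotu].

[ədðotu]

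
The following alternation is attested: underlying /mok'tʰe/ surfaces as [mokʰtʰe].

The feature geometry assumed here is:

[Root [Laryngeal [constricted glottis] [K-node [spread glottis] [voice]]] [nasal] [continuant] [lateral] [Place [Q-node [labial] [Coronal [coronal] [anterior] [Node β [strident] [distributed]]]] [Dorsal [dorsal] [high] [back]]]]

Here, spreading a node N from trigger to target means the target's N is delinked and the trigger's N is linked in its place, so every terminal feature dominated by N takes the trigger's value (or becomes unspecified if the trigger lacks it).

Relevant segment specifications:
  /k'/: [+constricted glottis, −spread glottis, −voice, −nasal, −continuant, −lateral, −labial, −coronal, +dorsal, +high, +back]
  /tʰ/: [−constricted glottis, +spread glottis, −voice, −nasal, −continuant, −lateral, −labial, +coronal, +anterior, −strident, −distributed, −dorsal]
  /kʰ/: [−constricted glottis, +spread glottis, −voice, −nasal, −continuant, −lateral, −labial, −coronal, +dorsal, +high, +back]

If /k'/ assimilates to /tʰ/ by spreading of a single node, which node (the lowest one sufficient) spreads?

The alternation /k'/ → [kʰ] changes [spread glottis], [constricted glottis] and nothing else.
Tracing each changed feature up the tree, the paths first meet at Laryngeal; any lower node misses at least one of them.
Spreading Laryngeal from /tʰ/ overwrites each of those terminals with /tʰ/'s values, yielding exactly [kʰ].
Since [dorsal], [coronal] are preserved even though /tʰ/ disagrees there, no node above Laryngeal spread.

Laryngeal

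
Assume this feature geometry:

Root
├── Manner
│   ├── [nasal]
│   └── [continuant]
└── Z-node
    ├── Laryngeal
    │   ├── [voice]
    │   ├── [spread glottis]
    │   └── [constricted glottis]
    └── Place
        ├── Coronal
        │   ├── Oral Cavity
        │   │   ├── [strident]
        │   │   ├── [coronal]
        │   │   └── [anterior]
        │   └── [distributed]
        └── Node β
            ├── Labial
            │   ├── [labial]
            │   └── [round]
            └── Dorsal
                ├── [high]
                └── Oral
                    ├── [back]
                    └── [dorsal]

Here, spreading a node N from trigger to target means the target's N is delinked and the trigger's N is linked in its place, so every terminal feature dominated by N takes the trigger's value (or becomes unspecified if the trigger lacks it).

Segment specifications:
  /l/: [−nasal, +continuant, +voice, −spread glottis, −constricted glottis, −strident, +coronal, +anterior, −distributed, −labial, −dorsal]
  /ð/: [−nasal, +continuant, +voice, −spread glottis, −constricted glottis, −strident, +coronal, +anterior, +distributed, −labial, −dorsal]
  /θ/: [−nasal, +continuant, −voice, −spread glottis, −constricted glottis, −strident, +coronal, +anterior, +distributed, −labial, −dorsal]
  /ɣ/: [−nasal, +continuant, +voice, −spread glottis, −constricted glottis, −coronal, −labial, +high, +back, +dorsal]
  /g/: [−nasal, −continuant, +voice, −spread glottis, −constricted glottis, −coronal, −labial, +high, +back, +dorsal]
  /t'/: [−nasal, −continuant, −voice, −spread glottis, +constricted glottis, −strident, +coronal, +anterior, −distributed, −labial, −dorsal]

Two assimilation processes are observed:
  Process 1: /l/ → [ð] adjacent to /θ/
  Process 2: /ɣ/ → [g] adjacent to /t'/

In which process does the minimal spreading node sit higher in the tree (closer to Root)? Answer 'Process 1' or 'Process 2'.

Process 2

In Process 1, [distributed] changes, so the minimal spreading node is [distributed] at depth 4.
Process 2 alters [continuant]; the lowest dominating node is [continuant] (depth 2 from Root).
[continuant] (depth 2) sits above [distributed] (depth 4), making Process 2 the one with the higher spreading node.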